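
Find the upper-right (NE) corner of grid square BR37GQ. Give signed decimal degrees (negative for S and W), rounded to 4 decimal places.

Field B=1, R=17: +1·20° lon, +17·10° lat → SW at lon -160°, lat 80°.
Square 3, 7: +3·2° lon, +7·1° lat → SW at lon -154°, lat 87°.
Subsquare g=6, q=16: +6·0.0833333° lon, +16·0.0416667° lat → SW at lon -153.5°, lat 87.6667°.
Cell spans 0.0833333° lon × 0.0416667° lat. NE corner is SW corner plus one full cell.
latitude 87.7083, longitude -153.4167.

87.7083, -153.4167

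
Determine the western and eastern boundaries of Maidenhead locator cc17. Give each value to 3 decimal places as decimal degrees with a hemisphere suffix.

138.000° W, 136.000° W

Field C=2, C=2: +2·20° lon, +2·10° lat → SW at lon -140°, lat -70°.
Square 1, 7: +1·2° lon, +7·1° lat → SW at lon -138°, lat -63°.
Cell spans 2° lon × 1° lat.
west 138.000° W, east 136.000° W.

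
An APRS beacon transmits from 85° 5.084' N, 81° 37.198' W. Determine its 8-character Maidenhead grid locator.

Shift to the Maidenhead origin (180°W, 90°S): lon 98.38003, lat 175.08473.
Field: lon ⌊98.38003/20⌋ = 4 → E; lat ⌊175.08473/10⌋ = 17 → R.
Square: lon ⌊18.38003/2⌋ = 9; lat ⌊5.08473/1⌋ = 5.
Subsquare: lon ⌊0.38003/0.0833333⌋ = 4 → e; lat ⌊0.08473/0.0416667⌋ = 2 → c.
Extended square: lon ⌊0.04670/0.00833333⌋ = 5; lat ⌊0.00140/0.00416667⌋ = 0.

ER95ec50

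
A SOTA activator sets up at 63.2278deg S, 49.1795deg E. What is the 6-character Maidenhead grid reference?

Shift to the Maidenhead origin (180°W, 90°S): lon 229.1795, lat 26.7722.
Field: 229.1795/20 → 11 → L, 26.7722/10 → 2 → C; chars LC.
Square: 9.1795/2 → 4, 6.7722/1 → 6; chars 46.
Subsquare: 1.1795/0.0833333 → 14 → o, 0.7722/0.0416667 → 18 → s; chars os.

LC46os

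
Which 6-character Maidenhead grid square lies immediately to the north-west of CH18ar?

CH08xs

Longitude subsquare a = 0; −1 → -1, wraps to 23 = x, carry into square.
Longitude square 1; −1 → 0.
Latitude subsquare r = 17; +1 → 18 = s.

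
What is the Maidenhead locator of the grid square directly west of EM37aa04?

EM27xa94

Longitude extended square 0; −1 → -1, wraps to 9, carry into subsquare.
Longitude subsquare a = 0; −1 → -1, wraps to 23 = x, carry into square.
Longitude square 3; −1 → 2.
The latitude characters are unchanged.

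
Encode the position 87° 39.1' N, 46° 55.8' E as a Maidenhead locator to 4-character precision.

Offset from 180°W / 90°S: lon 226.93°, lat 177.65°.
Field: 226.93/20 → 11 → L, 177.65/10 → 17 → R; chars LR.
Square: 6.93/2 → 3, 7.65/1 → 7; chars 37.

LR37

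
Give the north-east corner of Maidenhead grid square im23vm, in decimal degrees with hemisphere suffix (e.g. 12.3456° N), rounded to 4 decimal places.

33.5417° N, 14.1667° W

Field I=8, M=12: +8·20° lon, +12·10° lat → SW at lon -20°, lat 30°.
Square 2, 3: +2·2° lon, +3·1° lat → SW at lon -16°, lat 33°.
Subsquare v=21, m=12: +21·0.0833333° lon, +12·0.0416667° lat → SW at lon -14.25°, lat 33.5°.
Cell spans 0.0833333° lon × 0.0416667° lat. NE corner is SW corner plus one full cell.
latitude 33.5417° N, longitude 14.1667° W.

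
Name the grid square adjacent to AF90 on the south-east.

Longitude square 9; +1 → 10, wraps to 0, carry into field.
Longitude field A = 0; +1 → 1 = B.
Latitude square 0; −1 → -1, wraps to 9, carry into field.
Latitude field F = 5; −1 → 4 = E.

BE09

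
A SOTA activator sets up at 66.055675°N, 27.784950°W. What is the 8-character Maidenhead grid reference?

Shift to the Maidenhead origin (180°W, 90°S): lon 152.21505, lat 156.05568.
Field: lon ⌊152.21505/20⌋ = 7 → H; lat ⌊156.05568/10⌋ = 15 → P.
Square: lon ⌊12.21505/2⌋ = 6; lat ⌊6.05568/1⌋ = 6.
Subsquare: lon ⌊0.21505/0.0833333⌋ = 2 → c; lat ⌊0.05568/0.0416667⌋ = 1 → b.
Extended square: lon ⌊0.04838/0.00833333⌋ = 5; lat ⌊0.01401/0.00416667⌋ = 3.

HP66cb53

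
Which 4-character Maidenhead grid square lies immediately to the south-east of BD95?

Longitude square 9; +1 → 10, wraps to 0, carry into field.
Longitude field B = 1; +1 → 2 = C.
Latitude square 5; −1 → 4.

CD04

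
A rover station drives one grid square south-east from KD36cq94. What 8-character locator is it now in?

Longitude extended square 9; +1 → 10, wraps to 0, carry into subsquare.
Longitude subsquare c = 2; +1 → 3 = d.
Latitude extended square 4; −1 → 3.

KD36dq03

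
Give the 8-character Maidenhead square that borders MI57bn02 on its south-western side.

Longitude extended square 0; −1 → -1, wraps to 9, carry into subsquare.
Longitude subsquare b = 1; −1 → 0 = a.
Latitude extended square 2; −1 → 1.

MI57an91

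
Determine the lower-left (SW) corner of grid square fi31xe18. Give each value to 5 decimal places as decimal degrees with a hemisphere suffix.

8.80000° S, 72.07500° W

Field F=5, I=8: +5·20° lon, +8·10° lat → SW at lon -80°, lat -10°.
Square 3, 1: +3·2° lon, +1·1° lat → SW at lon -74°, lat -9°.
Subsquare x=23, e=4: +23·0.0833333° lon, +4·0.0416667° lat → SW at lon -72.0833°, lat -8.83333°.
Extended square 1, 8: +1·0.00833333° lon, +8·0.00416667° lat → SW at lon -72.075°, lat -8.8°.
latitude 8.80000° S, longitude 72.07500° W.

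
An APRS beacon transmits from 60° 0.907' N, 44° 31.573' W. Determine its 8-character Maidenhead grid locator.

GP70ra63

Offset from 180°W / 90°S: lon 135.47378°, lat 150.01512°.
Field (20°×10°, letters A–R): lon ⌊135.47378/20⌋ = 6 → G; lat ⌊150.01512/10⌋ = 15 → P.
Square (2°×1°, digits 0–9): lon ⌊15.47378/2⌋ = 7; lat ⌊0.01512/1⌋ = 0.
Subsquare (5′×2.5′, letters a–x): lon ⌊1.47378/0.0833333⌋ = 17 → r; lat ⌊0.01512/0.0416667⌋ = 0 → a.
Extended square (30″×15″, digits 0–9): lon ⌊0.05712/0.00833333⌋ = 6; lat ⌊0.01512/0.00416667⌋ = 3.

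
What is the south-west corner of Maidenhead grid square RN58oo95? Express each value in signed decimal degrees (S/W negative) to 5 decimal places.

48.60417, 171.24167

Field R=17, N=13: +17·20° lon, +13·10° lat → SW at lon 160°, lat 40°.
Square 5, 8: +5·2° lon, +8·1° lat → SW at lon 170°, lat 48°.
Subsquare o=14, o=14: +14·0.0833333° lon, +14·0.0416667° lat → SW at lon 171.167°, lat 48.5833°.
Extended square 9, 5: +9·0.00833333° lon, +5·0.00416667° lat → SW at lon 171.242°, lat 48.6042°.
latitude 48.60417, longitude 171.24167.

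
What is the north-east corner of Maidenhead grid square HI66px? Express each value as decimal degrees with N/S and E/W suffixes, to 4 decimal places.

Field H=7, I=8: +7·20° lon, +8·10° lat → SW at lon -40°, lat -10°.
Square 6, 6: +6·2° lon, +6·1° lat → SW at lon -28°, lat -4°.
Subsquare p=15, x=23: +15·0.0833333° lon, +23·0.0416667° lat → SW at lon -26.75°, lat -3.04167°.
Cell spans 0.0833333° lon × 0.0416667° lat. NE corner is SW corner plus one full cell.
latitude 3.0000° S, longitude 26.6667° W.

3.0000° S, 26.6667° W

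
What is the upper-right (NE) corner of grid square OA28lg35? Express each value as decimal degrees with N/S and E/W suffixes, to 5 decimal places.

Field O=14, A=0: +14·20° lon, +0·10° lat → SW at lon 100°, lat -90°.
Square 2, 8: +2·2° lon, +8·1° lat → SW at lon 104°, lat -82°.
Subsquare l=11, g=6: +11·0.0833333° lon, +6·0.0416667° lat → SW at lon 104.917°, lat -81.75°.
Extended square 3, 5: +3·0.00833333° lon, +5·0.00416667° lat → SW at lon 104.942°, lat -81.7292°.
Cell spans 0.00833333° lon × 0.00416667° lat. NE corner is SW corner plus one full cell.
latitude 81.72500° S, longitude 104.95000° E.

81.72500° S, 104.95000° E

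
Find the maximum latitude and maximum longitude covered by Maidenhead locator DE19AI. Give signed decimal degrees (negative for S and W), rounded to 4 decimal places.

-40.6250, -117.9167

Field D=3, E=4: +3·20° lon, +4·10° lat → SW at lon -120°, lat -50°.
Square 1, 9: +1·2° lon, +9·1° lat → SW at lon -118°, lat -41°.
Subsquare a=0, i=8: +0·0.0833333° lon, +8·0.0416667° lat → SW at lon -118°, lat -40.6667°.
Cell spans 0.0833333° lon × 0.0416667° lat. NE corner is SW corner plus one full cell.
latitude -40.6250, longitude -117.9167.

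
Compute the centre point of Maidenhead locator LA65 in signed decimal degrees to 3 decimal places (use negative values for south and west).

-84.500, 53.000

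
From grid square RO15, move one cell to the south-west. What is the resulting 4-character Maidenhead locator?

RO04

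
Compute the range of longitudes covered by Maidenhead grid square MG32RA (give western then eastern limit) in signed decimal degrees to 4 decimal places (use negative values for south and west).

67.4167, 67.5000

Field M=12, G=6: +12·20° lon, +6·10° lat → SW at lon 60°, lat -30°.
Square 3, 2: +3·2° lon, +2·1° lat → SW at lon 66°, lat -28°.
Subsquare r=17, a=0: +17·0.0833333° lon, +0·0.0416667° lat → SW at lon 67.4167°, lat -28°.
Cell spans 0.0833333° lon × 0.0416667° lat.
west 67.4167, east 67.5000.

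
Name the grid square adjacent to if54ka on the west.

Longitude subsquare k = 10; −1 → 9 = j.
The latitude characters are unchanged.

IF54ja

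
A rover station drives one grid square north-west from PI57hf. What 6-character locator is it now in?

PI57gg

Longitude subsquare h = 7; −1 → 6 = g.
Latitude subsquare f = 5; +1 → 6 = g.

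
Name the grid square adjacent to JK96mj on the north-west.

JK96lk

Longitude subsquare m = 12; −1 → 11 = l.
Latitude subsquare j = 9; +1 → 10 = k.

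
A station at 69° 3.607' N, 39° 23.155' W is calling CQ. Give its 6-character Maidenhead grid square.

HP09hb

Shift to the Maidenhead origin (180°W, 90°S): lon 140.6141, lat 159.0601.
Field: lon ⌊140.6141/20⌋ = 7 → H; lat ⌊159.0601/10⌋ = 15 → P.
Square: lon ⌊0.6141/2⌋ = 0; lat ⌊9.0601/1⌋ = 9.
Subsquare: lon ⌊0.6141/0.0833333⌋ = 7 → h; lat ⌊0.0601/0.0416667⌋ = 1 → b.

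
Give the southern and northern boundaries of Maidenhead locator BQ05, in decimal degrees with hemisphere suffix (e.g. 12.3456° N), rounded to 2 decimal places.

Field B=1, Q=16: +1·20° lon, +16·10° lat → SW at lon -160°, lat 70°.
Square 0, 5: +0·2° lon, +5·1° lat → SW at lon -160°, lat 75°.
Cell spans 2° lon × 1° lat.
south 75.00° N, north 76.00° N.

75.00° N, 76.00° N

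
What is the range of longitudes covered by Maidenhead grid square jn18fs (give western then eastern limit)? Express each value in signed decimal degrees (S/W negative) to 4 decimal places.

Field J=9, N=13: +9·20° lon, +13·10° lat → SW at lon 0°, lat 40°.
Square 1, 8: +1·2° lon, +8·1° lat → SW at lon 2°, lat 48°.
Subsquare f=5, s=18: +5·0.0833333° lon, +18·0.0416667° lat → SW at lon 2.41667°, lat 48.75°.
Cell spans 0.0833333° lon × 0.0416667° lat.
west 2.4167, east 2.5000.

2.4167, 2.5000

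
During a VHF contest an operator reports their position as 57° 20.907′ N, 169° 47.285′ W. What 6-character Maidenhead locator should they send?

AO57ci

Shift to the Maidenhead origin (180°W, 90°S): lon 10.2119, lat 147.3485.
Field: 10.2119/20 → 0 → A, 147.3485/10 → 14 → O; chars AO.
Square: 10.2119/2 → 5, 7.3485/1 → 7; chars 57.
Subsquare: 0.2119/0.0833333 → 2 → c, 0.3485/0.0416667 → 8 → i; chars ci.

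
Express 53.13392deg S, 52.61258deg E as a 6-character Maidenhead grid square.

LD66hu

Shift to the Maidenhead origin (180°W, 90°S): lon 232.6126, lat 36.8661.
Field: 232.6126/20 → 11 → L, 36.8661/10 → 3 → D; chars LD.
Square: 12.6126/2 → 6, 6.8661/1 → 6; chars 66.
Subsquare: 0.6126/0.0833333 → 7 → h, 0.8661/0.0416667 → 20 → u; chars hu.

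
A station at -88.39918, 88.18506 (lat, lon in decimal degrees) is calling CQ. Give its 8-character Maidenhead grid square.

Offset from 180°W / 90°S: lon 268.18506°, lat 1.60082°.
Field: lon ⌊268.18506/20⌋ = 13 → N; lat ⌊1.60082/10⌋ = 0 → A.
Square: lon ⌊8.18506/2⌋ = 4; lat ⌊1.60082/1⌋ = 1.
Subsquare: lon ⌊0.18506/0.0833333⌋ = 2 → c; lat ⌊0.60082/0.0416667⌋ = 14 → o.
Extended square: lon ⌊0.01839/0.00833333⌋ = 2; lat ⌊0.01749/0.00416667⌋ = 4.

NA41co24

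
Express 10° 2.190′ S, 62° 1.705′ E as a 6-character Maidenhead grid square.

Offset from 180°W / 90°S: lon 242.0284°, lat 79.9635°.
Field: lon ⌊242.0284/20⌋ = 12 → M; lat ⌊79.9635/10⌋ = 7 → H.
Square: lon ⌊2.0284/2⌋ = 1; lat ⌊9.9635/1⌋ = 9.
Subsquare: lon ⌊0.0284/0.0833333⌋ = 0 → a; lat ⌊0.9635/0.0416667⌋ = 23 → x.

MH19ax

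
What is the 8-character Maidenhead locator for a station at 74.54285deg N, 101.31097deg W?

Offset from 180°W / 90°S: lon 78.68903°, lat 164.54285°.
Field (20°×10°, letters A–R): lon ⌊78.68903/20⌋ = 3 → D; lat ⌊164.54285/10⌋ = 16 → Q.
Square (2°×1°, digits 0–9): lon ⌊18.68903/2⌋ = 9; lat ⌊4.54285/1⌋ = 4.
Subsquare (5′×2.5′, letters a–x): lon ⌊0.68903/0.0833333⌋ = 8 → i; lat ⌊0.54285/0.0416667⌋ = 13 → n.
Extended square (30″×15″, digits 0–9): lon ⌊0.02236/0.00833333⌋ = 2; lat ⌊0.00118/0.00416667⌋ = 0.

DQ94in20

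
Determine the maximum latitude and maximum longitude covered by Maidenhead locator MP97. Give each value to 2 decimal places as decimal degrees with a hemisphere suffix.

Field M=12, P=15: +12·20° lon, +15·10° lat → SW at lon 60°, lat 60°.
Square 9, 7: +9·2° lon, +7·1° lat → SW at lon 78°, lat 67°.
Cell spans 2° lon × 1° lat. NE corner is SW corner plus one full cell.
latitude 68.00° N, longitude 80.00° E.

68.00° N, 80.00° E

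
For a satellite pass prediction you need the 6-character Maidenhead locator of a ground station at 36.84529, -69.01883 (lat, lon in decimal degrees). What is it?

FM56lu

Add 180° to longitude and 90° to latitude: 110.9812, 126.8453.
Field: lon ⌊110.9812/20⌋ = 5 → F; lat ⌊126.8453/10⌋ = 12 → M.
Square: lon ⌊10.9812/2⌋ = 5; lat ⌊6.8453/1⌋ = 6.
Subsquare: lon ⌊0.9812/0.0833333⌋ = 11 → l; lat ⌊0.8453/0.0416667⌋ = 20 → u.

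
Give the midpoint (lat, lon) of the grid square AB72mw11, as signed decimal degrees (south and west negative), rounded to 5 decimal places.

-77.07708, -164.98750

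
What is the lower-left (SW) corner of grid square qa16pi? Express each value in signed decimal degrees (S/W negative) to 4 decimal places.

-83.6667, 143.2500

Field Q=16, A=0: +16·20° lon, +0·10° lat → SW at lon 140°, lat -90°.
Square 1, 6: +1·2° lon, +6·1° lat → SW at lon 142°, lat -84°.
Subsquare p=15, i=8: +15·0.0833333° lon, +8·0.0416667° lat → SW at lon 143.25°, lat -83.6667°.
latitude -83.6667, longitude 143.2500.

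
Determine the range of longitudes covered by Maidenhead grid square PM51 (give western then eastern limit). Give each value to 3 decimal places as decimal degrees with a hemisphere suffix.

130.000° E, 132.000° E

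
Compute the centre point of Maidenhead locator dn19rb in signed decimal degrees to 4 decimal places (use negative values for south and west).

49.0625, -116.5417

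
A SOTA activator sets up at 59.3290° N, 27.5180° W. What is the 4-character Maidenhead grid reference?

HO69

Add 180° to longitude and 90° to latitude: 152.48, 149.33.
Field: lon ⌊152.48/20⌋ = 7 → H; lat ⌊149.33/10⌋ = 14 → O.
Square: lon ⌊12.48/2⌋ = 6; lat ⌊9.33/1⌋ = 9.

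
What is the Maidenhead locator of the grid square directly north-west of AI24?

AI15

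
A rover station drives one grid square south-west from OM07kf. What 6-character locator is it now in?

OM07je

Longitude subsquare k = 10; −1 → 9 = j.
Latitude subsquare f = 5; −1 → 4 = e.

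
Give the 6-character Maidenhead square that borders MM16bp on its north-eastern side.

MM16cq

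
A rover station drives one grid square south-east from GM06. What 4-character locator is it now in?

Longitude square 0; +1 → 1.
Latitude square 6; −1 → 5.

GM15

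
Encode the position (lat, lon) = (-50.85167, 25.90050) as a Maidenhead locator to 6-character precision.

KD29wd

Offset from 180°W / 90°S: lon 205.9005°, lat 39.1483°.
Field: 205.9005/20 → 10 → K, 39.1483/10 → 3 → D; chars KD.
Square: 5.9005/2 → 2, 9.1483/1 → 9; chars 29.
Subsquare: 1.9005/0.0833333 → 22 → w, 0.1483/0.0416667 → 3 → d; chars wd.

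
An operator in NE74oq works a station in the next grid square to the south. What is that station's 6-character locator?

NE74op

Latitude subsquare q = 16; −1 → 15 = p.
The longitude characters are unchanged.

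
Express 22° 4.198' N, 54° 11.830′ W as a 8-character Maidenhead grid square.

GL22vb66

Shift to the Maidenhead origin (180°W, 90°S): lon 125.80283, lat 112.06997.
Field: 125.80283/20 → 6 → G, 112.06997/10 → 11 → L; chars GL.
Square: 5.80283/2 → 2, 2.06997/1 → 2; chars 22.
Subsquare: 1.80283/0.0833333 → 21 → v, 0.06997/0.0416667 → 1 → b; chars vb.
Extended square: 0.05283/0.00833333 → 6, 0.02830/0.00416667 → 6; chars 66.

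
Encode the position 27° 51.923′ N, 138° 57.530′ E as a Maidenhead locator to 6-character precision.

PL97lu

Add 180° to longitude and 90° to latitude: 318.9588, 117.8654.
Field (20°×10°, letters A–R): lon ⌊318.9588/20⌋ = 15 → P; lat ⌊117.8654/10⌋ = 11 → L.
Square (2°×1°, digits 0–9): lon ⌊18.9588/2⌋ = 9; lat ⌊7.8654/1⌋ = 7.
Subsquare (5′×2.5′, letters a–x): lon ⌊0.9588/0.0833333⌋ = 11 → l; lat ⌊0.8654/0.0416667⌋ = 20 → u.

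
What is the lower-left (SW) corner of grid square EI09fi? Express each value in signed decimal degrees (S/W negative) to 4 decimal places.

-0.6667, -99.5833

Field E=4, I=8: +4·20° lon, +8·10° lat → SW at lon -100°, lat -10°.
Square 0, 9: +0·2° lon, +9·1° lat → SW at lon -100°, lat -1°.
Subsquare f=5, i=8: +5·0.0833333° lon, +8·0.0416667° lat → SW at lon -99.5833°, lat -0.666667°.
latitude -0.6667, longitude -99.5833.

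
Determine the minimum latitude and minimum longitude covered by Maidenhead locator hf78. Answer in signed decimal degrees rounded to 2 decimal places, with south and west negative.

-32.00, -26.00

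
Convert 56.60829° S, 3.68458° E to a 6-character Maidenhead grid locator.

Add 180° to longitude and 90° to latitude: 183.6846, 33.3917.
Field: lon ⌊183.6846/20⌋ = 9 → J; lat ⌊33.3917/10⌋ = 3 → D.
Square: lon ⌊3.6846/2⌋ = 1; lat ⌊3.3917/1⌋ = 3.
Subsquare: lon ⌊1.6846/0.0833333⌋ = 20 → u; lat ⌊0.3917/0.0416667⌋ = 9 → j.

JD13uj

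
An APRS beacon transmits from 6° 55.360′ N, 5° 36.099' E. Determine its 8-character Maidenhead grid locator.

Add 180° to longitude and 90° to latitude: 185.60165, 96.92267.
Field (20°×10°, letters A–R): lon ⌊185.60165/20⌋ = 9 → J; lat ⌊96.92267/10⌋ = 9 → J.
Square (2°×1°, digits 0–9): lon ⌊5.60165/2⌋ = 2; lat ⌊6.92267/1⌋ = 6.
Subsquare (5′×2.5′, letters a–x): lon ⌊1.60165/0.0833333⌋ = 19 → t; lat ⌊0.92267/0.0416667⌋ = 22 → w.
Extended square (30″×15″, digits 0–9): lon ⌊0.01832/0.00833333⌋ = 2; lat ⌊0.00600/0.00416667⌋ = 1.

JJ26tw21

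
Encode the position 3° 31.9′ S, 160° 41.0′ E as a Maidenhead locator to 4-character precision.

RI06

Offset from 180°W / 90°S: lon 340.68°, lat 86.47°.
Field: 340.68/20 → 17 → R, 86.47/10 → 8 → I; chars RI.
Square: 0.68/2 → 0, 6.47/1 → 6; chars 06.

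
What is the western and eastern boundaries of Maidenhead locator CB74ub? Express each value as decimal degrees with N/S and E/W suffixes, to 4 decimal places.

124.3333° W, 124.2500° W

Field C=2, B=1: +2·20° lon, +1·10° lat → SW at lon -140°, lat -80°.
Square 7, 4: +7·2° lon, +4·1° lat → SW at lon -126°, lat -76°.
Subsquare u=20, b=1: +20·0.0833333° lon, +1·0.0416667° lat → SW at lon -124.333°, lat -75.9583°.
Cell spans 0.0833333° lon × 0.0416667° lat.
west 124.3333° W, east 124.2500° W.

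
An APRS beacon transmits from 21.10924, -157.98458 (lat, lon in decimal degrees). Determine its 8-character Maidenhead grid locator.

BL11ac16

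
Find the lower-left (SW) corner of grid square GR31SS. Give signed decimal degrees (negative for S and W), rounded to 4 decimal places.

81.7500, -52.5000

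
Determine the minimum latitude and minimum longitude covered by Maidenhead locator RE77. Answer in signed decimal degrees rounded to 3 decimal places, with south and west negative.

-43.000, 174.000

Field R=17, E=4: +17·20° lon, +4·10° lat → SW at lon 160°, lat -50°.
Square 7, 7: +7·2° lon, +7·1° lat → SW at lon 174°, lat -43°.
latitude -43.000, longitude 174.000.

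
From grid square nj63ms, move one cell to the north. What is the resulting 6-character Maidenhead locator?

NJ63mt

Latitude subsquare s = 18; +1 → 19 = t.
The longitude characters are unchanged.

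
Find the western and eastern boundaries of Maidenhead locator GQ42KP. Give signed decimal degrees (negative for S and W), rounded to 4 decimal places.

Field G=6, Q=16: +6·20° lon, +16·10° lat → SW at lon -60°, lat 70°.
Square 4, 2: +4·2° lon, +2·1° lat → SW at lon -52°, lat 72°.
Subsquare k=10, p=15: +10·0.0833333° lon, +15·0.0416667° lat → SW at lon -51.1667°, lat 72.625°.
Cell spans 0.0833333° lon × 0.0416667° lat.
west -51.1667, east -51.0833.

-51.1667, -51.0833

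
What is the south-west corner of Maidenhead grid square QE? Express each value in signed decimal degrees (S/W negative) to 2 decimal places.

-50.00, 140.00

Field Q=16, E=4: +16·20° lon, +4·10° lat → SW at lon 140°, lat -50°.
latitude -50.00, longitude 140.00.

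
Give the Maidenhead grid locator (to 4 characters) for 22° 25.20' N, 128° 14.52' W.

CL52

Offset from 180°W / 90°S: lon 51.76°, lat 112.42°.
Field: 51.76/20 → 2 → C, 112.42/10 → 11 → L; chars CL.
Square: 11.76/2 → 5, 2.42/1 → 2; chars 52.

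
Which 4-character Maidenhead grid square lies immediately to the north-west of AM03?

Longitude square 0; −1 → -1, wraps to 9, carry into field.
Longitude field A = 0; −1 → -1, wraps to 17 = R, wrapping around the antimeridian.
Latitude square 3; +1 → 4.

RM94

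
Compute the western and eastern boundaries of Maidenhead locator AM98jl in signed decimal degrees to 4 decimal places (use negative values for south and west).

-161.2500, -161.1667

Field A=0, M=12: +0·20° lon, +12·10° lat → SW at lon -180°, lat 30°.
Square 9, 8: +9·2° lon, +8·1° lat → SW at lon -162°, lat 38°.
Subsquare j=9, l=11: +9·0.0833333° lon, +11·0.0416667° lat → SW at lon -161.25°, lat 38.4583°.
Cell spans 0.0833333° lon × 0.0416667° lat.
west -161.2500, east -161.1667.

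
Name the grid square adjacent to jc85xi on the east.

JC95ai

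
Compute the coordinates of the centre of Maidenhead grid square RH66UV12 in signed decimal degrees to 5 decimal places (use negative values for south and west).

-13.11458, 173.67917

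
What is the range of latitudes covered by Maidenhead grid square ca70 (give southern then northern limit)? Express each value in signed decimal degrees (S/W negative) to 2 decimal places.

Field C=2, A=0: +2·20° lon, +0·10° lat → SW at lon -140°, lat -90°.
Square 7, 0: +7·2° lon, +0·1° lat → SW at lon -126°, lat -90°.
Cell spans 2° lon × 1° lat.
south -90.00, north -89.00.

-90.00, -89.00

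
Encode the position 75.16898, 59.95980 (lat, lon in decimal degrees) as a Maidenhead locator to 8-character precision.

LQ95xe50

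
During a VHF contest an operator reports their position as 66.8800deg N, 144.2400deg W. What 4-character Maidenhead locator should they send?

BP76

Shift to the Maidenhead origin (180°W, 90°S): lon 35.76, lat 156.88.
Field (20°×10°, letters A–R): 35.76/20 → 1 → B, 156.88/10 → 15 → P; chars BP.
Square (2°×1°, digits 0–9): 15.76/2 → 7, 6.88/1 → 6; chars 76.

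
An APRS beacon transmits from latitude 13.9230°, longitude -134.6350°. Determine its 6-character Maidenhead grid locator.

CK23qw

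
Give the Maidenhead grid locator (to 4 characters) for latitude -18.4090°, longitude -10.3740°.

IH41

Shift to the Maidenhead origin (180°W, 90°S): lon 169.63, lat 71.59.
Field: 169.63/20 → 8 → I, 71.59/10 → 7 → H; chars IH.
Square: 9.63/2 → 4, 1.59/1 → 1; chars 41.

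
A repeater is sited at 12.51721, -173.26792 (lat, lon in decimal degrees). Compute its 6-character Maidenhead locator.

AK32im

Offset from 180°W / 90°S: lon 6.7321°, lat 102.5172°.
Field: 6.7321/20 → 0 → A, 102.5172/10 → 10 → K; chars AK.
Square: 6.7321/2 → 3, 2.5172/1 → 2; chars 32.
Subsquare: 0.7321/0.0833333 → 8 → i, 0.5172/0.0416667 → 12 → m; chars im.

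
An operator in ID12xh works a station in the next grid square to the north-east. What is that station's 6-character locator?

ID22ai

Longitude subsquare x = 23; +1 → 24, wraps to 0 = a, carry into square.
Longitude square 1; +1 → 2.
Latitude subsquare h = 7; +1 → 8 = i.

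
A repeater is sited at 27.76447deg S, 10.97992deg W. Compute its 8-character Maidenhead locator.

Shift to the Maidenhead origin (180°W, 90°S): lon 169.02008, lat 62.23553.
Field: lon ⌊169.02008/20⌋ = 8 → I; lat ⌊62.23553/10⌋ = 6 → G.
Square: lon ⌊9.02008/2⌋ = 4; lat ⌊2.23553/1⌋ = 2.
Subsquare: lon ⌊1.02008/0.0833333⌋ = 12 → m; lat ⌊0.23553/0.0416667⌋ = 5 → f.
Extended square: lon ⌊0.02008/0.00833333⌋ = 2; lat ⌊0.02720/0.00416667⌋ = 6.

IG42mf26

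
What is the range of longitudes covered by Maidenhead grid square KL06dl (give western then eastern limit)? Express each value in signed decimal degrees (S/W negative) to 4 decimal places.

20.2500, 20.3333

Field K=10, L=11: +10·20° lon, +11·10° lat → SW at lon 20°, lat 20°.
Square 0, 6: +0·2° lon, +6·1° lat → SW at lon 20°, lat 26°.
Subsquare d=3, l=11: +3·0.0833333° lon, +11·0.0416667° lat → SW at lon 20.25°, lat 26.4583°.
Cell spans 0.0833333° lon × 0.0416667° lat.
west 20.2500, east 20.3333.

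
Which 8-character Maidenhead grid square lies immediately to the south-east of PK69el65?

PK69el74

Longitude extended square 6; +1 → 7.
Latitude extended square 5; −1 → 4.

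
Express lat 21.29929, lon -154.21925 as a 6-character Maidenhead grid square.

BL21vh

Offset from 180°W / 90°S: lon 25.7808°, lat 111.2993°.
Field (20°×10°, letters A–R): 25.7808/20 → 1 → B, 111.2993/10 → 11 → L; chars BL.
Square (2°×1°, digits 0–9): 5.7808/2 → 2, 1.2993/1 → 1; chars 21.
Subsquare (5′×2.5′, letters a–x): 1.7808/0.0833333 → 21 → v, 0.2993/0.0416667 → 7 → h; chars vh.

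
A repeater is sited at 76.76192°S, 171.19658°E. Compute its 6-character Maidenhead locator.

RB53of

Shift to the Maidenhead origin (180°W, 90°S): lon 351.1966, lat 13.2381.
Field: lon ⌊351.1966/20⌋ = 17 → R; lat ⌊13.2381/10⌋ = 1 → B.
Square: lon ⌊11.1966/2⌋ = 5; lat ⌊3.2381/1⌋ = 3.
Subsquare: lon ⌊1.1966/0.0833333⌋ = 14 → o; lat ⌊0.2381/0.0416667⌋ = 5 → f.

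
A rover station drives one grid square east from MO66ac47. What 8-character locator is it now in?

Longitude extended square 4; +1 → 5.
The latitude characters are unchanged.

MO66ac57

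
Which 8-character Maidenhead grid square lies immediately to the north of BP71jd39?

Latitude extended square 9; +1 → 10, wraps to 0, carry into subsquare.
Latitude subsquare d = 3; +1 → 4 = e.
The longitude characters are unchanged.

BP71je30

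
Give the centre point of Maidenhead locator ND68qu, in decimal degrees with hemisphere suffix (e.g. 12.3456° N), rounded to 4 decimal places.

Field N=13, D=3: +13·20° lon, +3·10° lat → SW at lon 80°, lat -60°.
Square 6, 8: +6·2° lon, +8·1° lat → SW at lon 92°, lat -52°.
Subsquare q=16, u=20: +16·0.0833333° lon, +20·0.0416667° lat → SW at lon 93.3333°, lat -51.1667°.
Cell spans 0.0833333° lon × 0.0416667° lat. Centre is SW corner plus half of each.
latitude 51.1458° S, longitude 93.3750° E.

51.1458° S, 93.3750° E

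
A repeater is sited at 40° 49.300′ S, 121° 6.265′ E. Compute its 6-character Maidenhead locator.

PE09ne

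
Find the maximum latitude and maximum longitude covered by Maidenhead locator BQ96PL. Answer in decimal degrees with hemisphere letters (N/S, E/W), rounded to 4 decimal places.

76.5000° N, 140.6667° W

Field B=1, Q=16: +1·20° lon, +16·10° lat → SW at lon -160°, lat 70°.
Square 9, 6: +9·2° lon, +6·1° lat → SW at lon -142°, lat 76°.
Subsquare p=15, l=11: +15·0.0833333° lon, +11·0.0416667° lat → SW at lon -140.75°, lat 76.4583°.
Cell spans 0.0833333° lon × 0.0416667° lat. NE corner is SW corner plus one full cell.
latitude 76.5000° N, longitude 140.6667° W.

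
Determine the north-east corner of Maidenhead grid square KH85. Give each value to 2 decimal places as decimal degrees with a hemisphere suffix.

14.00° S, 38.00° E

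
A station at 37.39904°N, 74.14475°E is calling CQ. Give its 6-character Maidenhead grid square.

Add 180° to longitude and 90° to latitude: 254.1447, 127.3990.
Field: lon ⌊254.1447/20⌋ = 12 → M; lat ⌊127.3990/10⌋ = 12 → M.
Square: lon ⌊14.1447/2⌋ = 7; lat ⌊7.3990/1⌋ = 7.
Subsquare: lon ⌊0.1447/0.0833333⌋ = 1 → b; lat ⌊0.3990/0.0416667⌋ = 9 → j.

MM77bj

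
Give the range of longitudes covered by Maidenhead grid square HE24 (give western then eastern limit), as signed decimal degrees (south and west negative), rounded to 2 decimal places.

-36.00, -34.00

Field H=7, E=4: +7·20° lon, +4·10° lat → SW at lon -40°, lat -50°.
Square 2, 4: +2·2° lon, +4·1° lat → SW at lon -36°, lat -46°.
Cell spans 2° lon × 1° lat.
west -36.00, east -34.00.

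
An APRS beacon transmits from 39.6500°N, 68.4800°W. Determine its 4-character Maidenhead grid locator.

FM59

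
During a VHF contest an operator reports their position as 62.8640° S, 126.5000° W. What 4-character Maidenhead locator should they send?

Add 180° to longitude and 90° to latitude: 53.50, 27.14.
Field: 53.50/20 → 2 → C, 27.14/10 → 2 → C; chars CC.
Square: 13.50/2 → 6, 7.14/1 → 7; chars 67.

CC67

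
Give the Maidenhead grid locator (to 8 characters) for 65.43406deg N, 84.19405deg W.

Shift to the Maidenhead origin (180°W, 90°S): lon 95.80595, lat 155.43406.
Field: 95.80595/20 → 4 → E, 155.43406/10 → 15 → P; chars EP.
Square: 15.80595/2 → 7, 5.43406/1 → 5; chars 75.
Subsquare: 1.80595/0.0833333 → 21 → v, 0.43406/0.0416667 → 10 → k; chars vk.
Extended square: 0.05595/0.00833333 → 6, 0.01739/0.00416667 → 4; chars 64.

EP75vk64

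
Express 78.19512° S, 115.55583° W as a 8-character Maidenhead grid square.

DB21ft33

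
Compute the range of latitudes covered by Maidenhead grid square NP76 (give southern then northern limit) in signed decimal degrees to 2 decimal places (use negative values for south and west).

66.00, 67.00

Field N=13, P=15: +13·20° lon, +15·10° lat → SW at lon 80°, lat 60°.
Square 7, 6: +7·2° lon, +6·1° lat → SW at lon 94°, lat 66°.
Cell spans 2° lon × 1° lat.
south 66.00, north 67.00.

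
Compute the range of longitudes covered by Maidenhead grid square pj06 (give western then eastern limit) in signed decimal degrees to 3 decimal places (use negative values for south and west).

Field P=15, J=9: +15·20° lon, +9·10° lat → SW at lon 120°, lat 0°.
Square 0, 6: +0·2° lon, +6·1° lat → SW at lon 120°, lat 6°.
Cell spans 2° lon × 1° lat.
west 120.000, east 122.000.

120.000, 122.000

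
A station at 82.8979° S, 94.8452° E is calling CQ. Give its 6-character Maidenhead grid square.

Offset from 180°W / 90°S: lon 274.8452°, lat 7.1021°.
Field (20°×10°, letters A–R): lon ⌊274.8452/20⌋ = 13 → N; lat ⌊7.1021/10⌋ = 0 → A.
Square (2°×1°, digits 0–9): lon ⌊14.8452/2⌋ = 7; lat ⌊7.1021/1⌋ = 7.
Subsquare (5′×2.5′, letters a–x): lon ⌊0.8452/0.0833333⌋ = 10 → k; lat ⌊0.1021/0.0416667⌋ = 2 → c.

NA77kc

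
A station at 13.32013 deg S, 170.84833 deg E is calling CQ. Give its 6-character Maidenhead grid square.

Add 180° to longitude and 90° to latitude: 350.8483, 76.6799.
Field: lon ⌊350.8483/20⌋ = 17 → R; lat ⌊76.6799/10⌋ = 7 → H.
Square: lon ⌊10.8483/2⌋ = 5; lat ⌊6.6799/1⌋ = 6.
Subsquare: lon ⌊0.8483/0.0833333⌋ = 10 → k; lat ⌊0.6799/0.0416667⌋ = 16 → q.

RH56kq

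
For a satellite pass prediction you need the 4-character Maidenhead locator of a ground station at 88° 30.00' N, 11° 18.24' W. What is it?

Offset from 180°W / 90°S: lon 168.70°, lat 178.50°.
Field: lon ⌊168.70/20⌋ = 8 → I; lat ⌊178.50/10⌋ = 17 → R.
Square: lon ⌊8.70/2⌋ = 4; lat ⌊8.50/1⌋ = 8.

IR48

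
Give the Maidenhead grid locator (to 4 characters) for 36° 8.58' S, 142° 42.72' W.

Add 180° to longitude and 90° to latitude: 37.29, 53.86.
Field: lon ⌊37.29/20⌋ = 1 → B; lat ⌊53.86/10⌋ = 5 → F.
Square: lon ⌊17.29/2⌋ = 8; lat ⌊3.86/1⌋ = 3.

BF83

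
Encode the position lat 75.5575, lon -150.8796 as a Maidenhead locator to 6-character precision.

BQ45nn

Add 180° to longitude and 90° to latitude: 29.1204, 165.5575.
Field: 29.1204/20 → 1 → B, 165.5575/10 → 16 → Q; chars BQ.
Square: 9.1204/2 → 4, 5.5575/1 → 5; chars 45.
Subsquare: 1.1204/0.0833333 → 13 → n, 0.5575/0.0416667 → 13 → n; chars nn.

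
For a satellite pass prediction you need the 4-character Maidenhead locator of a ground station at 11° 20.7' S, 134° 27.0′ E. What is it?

PH78

Offset from 180°W / 90°S: lon 314.45°, lat 78.66°.
Field: lon ⌊314.45/20⌋ = 15 → P; lat ⌊78.66/10⌋ = 7 → H.
Square: lon ⌊14.45/2⌋ = 7; lat ⌊8.66/1⌋ = 8.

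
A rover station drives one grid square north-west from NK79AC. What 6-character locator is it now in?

NK69xd

Longitude subsquare a = 0; −1 → -1, wraps to 23 = x, carry into square.
Longitude square 7; −1 → 6.
Latitude subsquare c = 2; +1 → 3 = d.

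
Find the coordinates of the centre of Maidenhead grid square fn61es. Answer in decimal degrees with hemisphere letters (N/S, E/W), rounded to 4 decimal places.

41.7708° N, 67.6250° W

Field F=5, N=13: +5·20° lon, +13·10° lat → SW at lon -80°, lat 40°.
Square 6, 1: +6·2° lon, +1·1° lat → SW at lon -68°, lat 41°.
Subsquare e=4, s=18: +4·0.0833333° lon, +18·0.0416667° lat → SW at lon -67.6667°, lat 41.75°.
Cell spans 0.0833333° lon × 0.0416667° lat. Centre is SW corner plus half of each.
latitude 41.7708° N, longitude 67.6250° W.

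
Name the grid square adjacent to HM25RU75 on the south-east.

Longitude extended square 7; +1 → 8.
Latitude extended square 5; −1 → 4.

HM25ru84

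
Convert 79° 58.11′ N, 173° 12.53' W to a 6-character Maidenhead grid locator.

AQ39jx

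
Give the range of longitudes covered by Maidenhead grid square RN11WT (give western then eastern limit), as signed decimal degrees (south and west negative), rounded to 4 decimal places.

163.8333, 163.9167

Field R=17, N=13: +17·20° lon, +13·10° lat → SW at lon 160°, lat 40°.
Square 1, 1: +1·2° lon, +1·1° lat → SW at lon 162°, lat 41°.
Subsquare w=22, t=19: +22·0.0833333° lon, +19·0.0416667° lat → SW at lon 163.833°, lat 41.7917°.
Cell spans 0.0833333° lon × 0.0416667° lat.
west 163.8333, east 163.9167.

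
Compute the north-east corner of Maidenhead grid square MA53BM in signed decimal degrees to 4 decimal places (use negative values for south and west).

-86.4583, 70.1667

Field M=12, A=0: +12·20° lon, +0·10° lat → SW at lon 60°, lat -90°.
Square 5, 3: +5·2° lon, +3·1° lat → SW at lon 70°, lat -87°.
Subsquare b=1, m=12: +1·0.0833333° lon, +12·0.0416667° lat → SW at lon 70.0833°, lat -86.5°.
Cell spans 0.0833333° lon × 0.0416667° lat. NE corner is SW corner plus one full cell.
latitude -86.4583, longitude 70.1667.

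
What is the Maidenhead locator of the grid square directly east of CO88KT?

Longitude subsquare k = 10; +1 → 11 = l.
The latitude characters are unchanged.

CO88lt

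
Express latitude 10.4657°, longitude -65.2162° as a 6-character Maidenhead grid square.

Shift to the Maidenhead origin (180°W, 90°S): lon 114.7838, lat 100.4657.
Field: lon ⌊114.7838/20⌋ = 5 → F; lat ⌊100.4657/10⌋ = 10 → K.
Square: lon ⌊14.7838/2⌋ = 7; lat ⌊0.4657/1⌋ = 0.
Subsquare: lon ⌊0.7838/0.0833333⌋ = 9 → j; lat ⌊0.4657/0.0416667⌋ = 11 → l.

FK70jl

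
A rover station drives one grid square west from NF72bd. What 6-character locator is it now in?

NF72ad

Longitude subsquare b = 1; −1 → 0 = a.
The latitude characters are unchanged.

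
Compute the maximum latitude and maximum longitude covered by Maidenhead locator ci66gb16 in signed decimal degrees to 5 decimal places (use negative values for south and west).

-3.92917, -127.48333

Field C=2, I=8: +2·20° lon, +8·10° lat → SW at lon -140°, lat -10°.
Square 6, 6: +6·2° lon, +6·1° lat → SW at lon -128°, lat -4°.
Subsquare g=6, b=1: +6·0.0833333° lon, +1·0.0416667° lat → SW at lon -127.5°, lat -3.95833°.
Extended square 1, 6: +1·0.00833333° lon, +6·0.00416667° lat → SW at lon -127.492°, lat -3.93333°.
Cell spans 0.00833333° lon × 0.00416667° lat. NE corner is SW corner plus one full cell.
latitude -3.92917, longitude -127.48333.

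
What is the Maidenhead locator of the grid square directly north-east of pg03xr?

PG13as

Longitude subsquare x = 23; +1 → 24, wraps to 0 = a, carry into square.
Longitude square 0; +1 → 1.
Latitude subsquare r = 17; +1 → 18 = s.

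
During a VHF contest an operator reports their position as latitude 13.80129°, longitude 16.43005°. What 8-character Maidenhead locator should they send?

JK83ft12

Shift to the Maidenhead origin (180°W, 90°S): lon 196.43005, lat 103.80129.
Field (20°×10°, letters A–R): 196.43005/20 → 9 → J, 103.80129/10 → 10 → K; chars JK.
Square (2°×1°, digits 0–9): 16.43005/2 → 8, 3.80129/1 → 3; chars 83.
Subsquare (5′×2.5′, letters a–x): 0.43005/0.0833333 → 5 → f, 0.80129/0.0416667 → 19 → t; chars ft.
Extended square (30″×15″, digits 0–9): 0.01338/0.00833333 → 1, 0.00962/0.00416667 → 2; chars 12.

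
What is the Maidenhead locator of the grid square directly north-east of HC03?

Longitude square 0; +1 → 1.
Latitude square 3; +1 → 4.

HC14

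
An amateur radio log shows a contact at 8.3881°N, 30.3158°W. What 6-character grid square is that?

HJ48uj

Offset from 180°W / 90°S: lon 149.6842°, lat 98.3881°.
Field (20°×10°, letters A–R): lon ⌊149.6842/20⌋ = 7 → H; lat ⌊98.3881/10⌋ = 9 → J.
Square (2°×1°, digits 0–9): lon ⌊9.6842/2⌋ = 4; lat ⌊8.3881/1⌋ = 8.
Subsquare (5′×2.5′, letters a–x): lon ⌊1.6842/0.0833333⌋ = 20 → u; lat ⌊0.3881/0.0416667⌋ = 9 → j.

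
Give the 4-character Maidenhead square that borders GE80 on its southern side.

GD89

Latitude square 0; −1 → -1, wraps to 9, carry into field.
Latitude field E = 4; −1 → 3 = D.
The longitude characters are unchanged.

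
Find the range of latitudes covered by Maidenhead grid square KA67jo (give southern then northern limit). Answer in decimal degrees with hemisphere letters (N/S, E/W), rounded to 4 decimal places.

82.4167° S, 82.3750° S

Field K=10, A=0: +10·20° lon, +0·10° lat → SW at lon 20°, lat -90°.
Square 6, 7: +6·2° lon, +7·1° lat → SW at lon 32°, lat -83°.
Subsquare j=9, o=14: +9·0.0833333° lon, +14·0.0416667° lat → SW at lon 32.75°, lat -82.4167°.
Cell spans 0.0833333° lon × 0.0416667° lat.
south 82.4167° S, north 82.3750° S.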